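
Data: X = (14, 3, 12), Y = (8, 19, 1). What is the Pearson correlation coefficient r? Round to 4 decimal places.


r = sum((xi-xbar)(yi-ybar)) / sqrt(sum((xi-xbar)^2) * sum((yi-ybar)^2))
n = 3, xbar = 29/3 ≈ 9.666667, ybar = 28/3 ≈ 9.333333
Sxy = sum((xi-xbar)(yi-ybar)) = -269/3 ≈ -89.666667
Sxx = sum((xi-xbar)^2) = 206/3 ≈ 68.666667
Syy = sum((yi-ybar)^2) = 494/3 ≈ 164.666667
sqrt(Sxx*Syy) ≈ 106.334901
r = Sxy / sqrt(Sxx*Syy) = -89.666667 / 106.334901 ≈ -0.843248

-0.8432


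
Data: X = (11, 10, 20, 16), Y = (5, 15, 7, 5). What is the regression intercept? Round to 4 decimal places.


a = ybar - b*xbar, where b = sum((xi-xbar)(yi-ybar)) / sum((xi-xbar)^2)
n = 4, xbar = 57/4 = 14.25, ybar = 32/4 = 8
Sxy = sum((xi-xbar)(yi-ybar)) = -31
Sxx = sum((xi-xbar)^2) = 64.75
b = Sxy / Sxx = -124/259 ≈ -0.478764
a = 8 - (-0.478764) * 14.25 = 3839/259 ≈ 14.822394

14.8224


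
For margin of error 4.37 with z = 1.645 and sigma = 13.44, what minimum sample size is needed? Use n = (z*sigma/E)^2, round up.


z*sigma/E = 1.645 * 13.44 / 4.37 ≈ 5.059222
(z*sigma/E)^2 ≈ 25.595727
round up: n = 26

26


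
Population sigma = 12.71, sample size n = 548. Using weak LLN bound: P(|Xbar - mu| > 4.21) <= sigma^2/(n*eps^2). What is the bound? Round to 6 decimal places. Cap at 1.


bound = min(1, sigma^2/(n*eps^2))
sigma^2 = 12.71^2 = 161.5441
n*eps^2 = 548 * 4.21^2 = 548 * 17.7241 = 9712.8068
sigma^2/(n*eps^2) = 161.5441 / 9712.8068 ≈ 0.01663207

0.016632


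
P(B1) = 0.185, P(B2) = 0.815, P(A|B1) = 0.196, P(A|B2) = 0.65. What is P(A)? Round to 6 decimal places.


P(A) = P(A|B1)*P(B1) + P(A|B2)*P(B2)
P(A|B1)*P(B1) = 0.196 * 0.185 = 0.03626
P(A|B2)*P(B2) = 0.65 * 0.815 = 0.52975
P(A) = 0.03626 + 0.52975 = 0.56601

0.566010


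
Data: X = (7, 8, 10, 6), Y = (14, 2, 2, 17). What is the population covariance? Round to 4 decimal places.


Cov = (1/n)*sum((xi-xbar)(yi-ybar))
n = 4, xbar = 31/4 = 7.75, ybar = 35/4 = 8.75
sum((xi-xbar)(yi-ybar)) = -35.25
Cov = -35.25 / 4 = -8.8125

-8.8125


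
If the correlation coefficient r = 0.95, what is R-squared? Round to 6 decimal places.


R^2 = r^2 = (0.95)^2 = 0.9025

0.902500


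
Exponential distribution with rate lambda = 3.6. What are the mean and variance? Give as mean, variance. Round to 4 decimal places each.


mean = 1/lam, var = 1/lam^2
mean = 1 / 3.6 = 5/18 ≈ 0.277778
lam^2 = 3.6^2 = 12.96
var = 1 / 12.96 = 25/324 ≈ 0.077160

0.2778, 0.0772


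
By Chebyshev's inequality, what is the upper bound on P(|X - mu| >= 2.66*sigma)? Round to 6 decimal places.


P <= 1/k^2
k^2 = 2.66^2 = 7.0756
1/k^2 = 1 / 7.0756 ≈ 0.14133077

0.141331


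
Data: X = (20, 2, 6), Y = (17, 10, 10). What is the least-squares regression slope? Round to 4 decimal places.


b = sum((xi-xbar)(yi-ybar)) / sum((xi-xbar)^2)
n = 3, xbar = 28/3 ≈ 9.333333, ybar = 37/3 ≈ 12.333333
Sxy = sum((xi-xbar)(yi-ybar)) = 224/3 ≈ 74.666667
Sxx = sum((xi-xbar)^2) = 536/3 ≈ 178.666667
b = Sxy / Sxx = 28/67 ≈ 0.417910

0.4179


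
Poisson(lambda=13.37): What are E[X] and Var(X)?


E[X] = Var(X) = lambda = 13.37

13.37, 13.37


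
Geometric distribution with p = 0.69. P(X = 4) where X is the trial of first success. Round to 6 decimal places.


P = (1-p)^(k-1) * p
(1-p)^(k-1) = 0.31^3 = 0.029791
P = 0.029791 * 0.69 = 0.02055579

0.020556


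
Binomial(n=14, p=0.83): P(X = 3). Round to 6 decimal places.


P = C(n,k) * p^k * (1-p)^(n-k)
C(14,3) = 364
p^k = 0.83^3 = 0.571787
(1-p)^(n-k) = 0.17^11 ≈ 0.000000003427190
P = 364 * 0.571787 * 0.000000003427190 ≈ 0.000001

0.000001


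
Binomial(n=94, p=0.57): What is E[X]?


E[X] = n*p = 94 * 0.57 = 53.58

53.58


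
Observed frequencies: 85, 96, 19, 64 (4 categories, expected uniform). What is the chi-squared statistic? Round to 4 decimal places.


chi2 = sum((O-E)^2/E), E = total/4
total = 264, E = 264/4 = 66
(85 - 66)^2 / 66 = 361 / 66 = 361/66 ≈ 5.469697
(96 - 66)^2 / 66 = 900 / 66 = 150/11 ≈ 13.636364
(19 - 66)^2 / 66 = 2209 / 66 = 2209/66 ≈ 33.469697
(64 - 66)^2 / 66 = 4 / 66 = 2/33 ≈ 0.060606
chi2 = 579/11 ≈ 52.636364

52.6364


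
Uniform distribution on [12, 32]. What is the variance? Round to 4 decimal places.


Var = (b-a)^2 / 12
(b-a)^2 = (32 - 12)^2 = 400
Var = 400/12 ≈ 33.333333

33.3333


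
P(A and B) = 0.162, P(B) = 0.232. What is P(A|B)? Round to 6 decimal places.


P(A|B) = P(A and B) / P(B) = 0.162 / 0.232 = 81/116 ≈ 0.69827586

0.698276


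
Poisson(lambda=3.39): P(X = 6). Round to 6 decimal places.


P = e^(-lam) * lam^k / k!
e^(-3.39) ≈ 0.03370868
lam^k = 3.39^6 ≈ 1517.742828
k! = 6! = 720
P = 0.03370868 * 1517.742828 / 720 ≈ 0.071057

0.071057


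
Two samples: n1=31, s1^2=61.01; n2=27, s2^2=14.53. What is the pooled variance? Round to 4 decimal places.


sp^2 = ((n1-1)*s1^2 + (n2-1)*s2^2)/(n1+n2-2)
(n1-1)*s1^2 = 30 * 61.01 = 1830.3
(n2-1)*s2^2 = 26 * 14.53 = 377.78
numerator = 1830.3 + 377.78 = 2208.08
n1+n2-2 = 56
sp^2 = 2208.08 / 56 = 39.43

39.4300


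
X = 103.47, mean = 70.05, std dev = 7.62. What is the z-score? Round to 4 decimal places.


z = (X - mu) / sigma
X - mu = 103.47 - 70.05 = 33.42
z = 33.42 / 7.62 = 557/127 ≈ 4.385827

4.3858


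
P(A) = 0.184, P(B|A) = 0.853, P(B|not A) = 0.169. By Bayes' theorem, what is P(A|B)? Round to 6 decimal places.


P(A|B) = P(B|A)*P(A) / P(B), P(B) = P(B|A)*P(A) + P(B|not A)*P(not A)
P(B|A)*P(A) = 0.853 * 0.184 = 0.156952
P(B|not A)*P(not A) = 0.169 * 0.816 = 0.137904
P(B) = 0.156952 + 0.137904 = 0.294856
P(A|B) = 0.156952 / 0.294856 ≈ 0.53230051

0.532301


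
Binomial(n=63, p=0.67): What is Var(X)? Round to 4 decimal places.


Var = n*p*(1-p) = 63 * 0.67 * 0.33 = 13.9293

13.9293


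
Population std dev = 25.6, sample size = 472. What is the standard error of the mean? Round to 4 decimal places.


SE = sigma / sqrt(n)
sqrt(472) ≈ 21.725561
SE = 25.6 / 21.725561 ≈ 1.178336

1.1783


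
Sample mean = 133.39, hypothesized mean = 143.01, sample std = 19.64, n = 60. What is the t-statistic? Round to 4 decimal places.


t = (xbar - mu0) / (s/sqrt(n))
xbar - mu0 = 133.39 - 143.01 = -9.62
sqrt(60) ≈ 7.74596669
s/sqrt(n) = 19.64 / 7.74596669 ≈ 2.53551310
t = -9.62 / 2.53551310 ≈ -3.794104

-3.7941


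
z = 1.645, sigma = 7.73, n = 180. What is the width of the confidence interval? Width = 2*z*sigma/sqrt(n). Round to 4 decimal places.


width = 2*z*sigma/sqrt(n)
2*z*sigma = 2 * 1.645 * 7.73 = 25.4317
sqrt(180) ≈ 13.416408
width = 25.4317 / 13.416408 ≈ 1.895567

1.8956


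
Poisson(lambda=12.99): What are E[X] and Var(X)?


E[X] = Var(X) = lambda = 12.99

12.99, 12.99


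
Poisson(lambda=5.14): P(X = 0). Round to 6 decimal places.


P = e^(-lam) * lam^k / k!
e^(-5.14) ≈ 0.005857690
lam^k = 5.14^0 = 1
k! = 0! = 1
P = 0.005857690 * 1 / 1 ≈ 0.005858

0.005858


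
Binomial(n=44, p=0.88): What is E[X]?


E[X] = n*p = 44 * 0.88 = 38.72

38.72


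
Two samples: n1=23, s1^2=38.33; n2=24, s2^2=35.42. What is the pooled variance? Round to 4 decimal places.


sp^2 = ((n1-1)*s1^2 + (n2-1)*s2^2)/(n1+n2-2)
(n1-1)*s1^2 = 22 * 38.33 = 843.26
(n2-1)*s2^2 = 23 * 35.42 = 814.66
numerator = 843.26 + 814.66 = 1657.92
n1+n2-2 = 45
sp^2 = 1657.92 / 45 = 13816/375 ≈ 36.842667

36.8427


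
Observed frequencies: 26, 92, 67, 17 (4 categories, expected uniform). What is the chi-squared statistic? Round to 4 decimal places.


chi2 = sum((O-E)^2/E), E = total/4
total = 202, E = 202/4 = 50.5
(26 - 50.5)^2 / 50.5 = 600.25 / 50.5 = 2401/202 ≈ 11.886139
(92 - 50.5)^2 / 50.5 = 1722.25 / 50.5 = 6889/202 ≈ 34.103960
(67 - 50.5)^2 / 50.5 = 272.25 / 50.5 = 1089/202 ≈ 5.391089
(17 - 50.5)^2 / 50.5 = 1122.25 / 50.5 = 4489/202 ≈ 22.222772
chi2 = 7434/101 ≈ 73.603960

73.6040


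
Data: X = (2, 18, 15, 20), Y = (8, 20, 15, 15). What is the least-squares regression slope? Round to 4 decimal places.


b = sum((xi-xbar)(yi-ybar)) / sum((xi-xbar)^2)
n = 4, xbar = 55/4 = 13.75, ybar = 58/4 = 14.5
Sxy = sum((xi-xbar)(yi-ybar)) = 103.5
Sxx = sum((xi-xbar)^2) = 196.75
b = Sxy / Sxx = 414/787 ≈ 0.526048

0.5260


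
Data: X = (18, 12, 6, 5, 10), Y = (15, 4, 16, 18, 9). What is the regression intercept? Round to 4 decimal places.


a = ybar - b*xbar, where b = sum((xi-xbar)(yi-ybar)) / sum((xi-xbar)^2)
n = 5, xbar = 51/5 = 10.2, ybar = 62/5 = 12.4
Sxy = sum((xi-xbar)(yi-ybar)) = -38.4
Sxx = sum((xi-xbar)^2) = 108.8
b = Sxy / Sxx = -6/17 ≈ -0.352941
a = 12.4 - (-0.352941) * 10.2 = 16

16.0000


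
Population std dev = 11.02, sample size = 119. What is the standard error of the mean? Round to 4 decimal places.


SE = sigma / sqrt(n)
sqrt(119) ≈ 10.908712
SE = 11.02 / 10.908712 ≈ 1.010202

1.0102


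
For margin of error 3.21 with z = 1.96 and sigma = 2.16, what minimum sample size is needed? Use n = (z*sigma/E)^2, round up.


z*sigma/E = 1.96 * 2.16 / 3.21 = 3528/2675 ≈ 1.318879
(z*sigma/E)^2 ≈ 1.739441
round up: n = 2

2


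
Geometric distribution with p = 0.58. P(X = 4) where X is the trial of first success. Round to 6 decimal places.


P = (1-p)^(k-1) * p
(1-p)^(k-1) = 0.42^3 = 0.074088
P = 0.074088 * 0.58 = 0.04297104

0.042971


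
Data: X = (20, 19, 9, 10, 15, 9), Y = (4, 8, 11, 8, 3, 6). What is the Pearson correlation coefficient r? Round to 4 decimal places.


r = sum((xi-xbar)(yi-ybar)) / sqrt(sum((xi-xbar)^2) * sum((yi-ybar)^2))
n = 6, xbar = 82/6 = 41/3 ≈ 13.666667, ybar = 40/6 = 20/3 ≈ 6.666667
Sxy = sum((xi-xbar)(yi-ybar)) = -110/3 ≈ -36.666667
Sxx = sum((xi-xbar)^2) = 382/3 ≈ 127.333333
Syy = sum((yi-ybar)^2) = 130/3 ≈ 43.333333
sqrt(Sxx*Syy) ≈ 74.281746
r = Sxy / sqrt(Sxx*Syy) = -36.666667 / 74.281746 ≈ -0.493616

-0.4936


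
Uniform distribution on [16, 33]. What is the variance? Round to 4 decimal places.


Var = (b-a)^2 / 12
(b-a)^2 = (33 - 16)^2 = 289
Var = 289/12 ≈ 24.083333

24.0833


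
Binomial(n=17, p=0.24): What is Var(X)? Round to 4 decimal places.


Var = n*p*(1-p) = 17 * 0.24 * 0.76 = 3.1008

3.1008


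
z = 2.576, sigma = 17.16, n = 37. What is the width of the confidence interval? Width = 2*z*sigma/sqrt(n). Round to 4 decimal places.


width = 2*z*sigma/sqrt(n)
2*z*sigma = 2 * 2.576 * 17.16 = 88.40832
sqrt(37) ≈ 6.082763
width = 88.40832 / 6.082763 ≈ 14.534238

14.5342


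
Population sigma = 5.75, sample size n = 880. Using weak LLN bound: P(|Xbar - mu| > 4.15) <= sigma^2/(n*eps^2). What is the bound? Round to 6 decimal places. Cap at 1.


bound = min(1, sigma^2/(n*eps^2))
sigma^2 = 5.75^2 = 33.0625
n*eps^2 = 880 * 4.15^2 = 880 * 17.2225 = 15155.8
sigma^2/(n*eps^2) = 33.0625 / 15155.8 ≈ 0.00218151

0.002182


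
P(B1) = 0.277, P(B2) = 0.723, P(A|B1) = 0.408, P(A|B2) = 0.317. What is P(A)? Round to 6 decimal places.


P(A) = P(A|B1)*P(B1) + P(A|B2)*P(B2)
P(A|B1)*P(B1) = 0.408 * 0.277 = 0.113016
P(A|B2)*P(B2) = 0.317 * 0.723 = 0.229191
P(A) = 0.113016 + 0.229191 = 0.342207

0.342207


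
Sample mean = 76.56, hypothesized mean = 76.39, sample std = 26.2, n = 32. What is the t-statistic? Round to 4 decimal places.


t = (xbar - mu0) / (s/sqrt(n))
xbar - mu0 = 76.56 - 76.39 = 0.17
sqrt(32) ≈ 5.65685425
s/sqrt(n) = 26.2 / 5.65685425 ≈ 4.63154942
t = 0.17 / 4.63154942 ≈ 0.036705

0.0367


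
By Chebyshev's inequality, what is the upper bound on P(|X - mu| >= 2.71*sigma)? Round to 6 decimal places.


P <= 1/k^2
k^2 = 2.71^2 = 7.3441
1/k^2 = 1 / 7.3441 ≈ 0.13616372

0.136164


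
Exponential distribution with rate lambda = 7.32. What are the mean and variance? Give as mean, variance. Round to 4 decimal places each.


mean = 1/lam, var = 1/lam^2
mean = 1 / 7.32 = 25/183 ≈ 0.136612
lam^2 = 7.32^2 = 53.5824
var = 1 / 53.5824 ≈ 0.018663

0.1366, 0.0187


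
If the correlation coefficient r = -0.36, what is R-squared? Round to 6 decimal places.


R^2 = r^2 = (-0.36)^2 = 0.1296

0.129600


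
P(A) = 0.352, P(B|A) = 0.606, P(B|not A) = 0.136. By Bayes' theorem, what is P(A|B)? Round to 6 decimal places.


P(A|B) = P(B|A)*P(A) / P(B), P(B) = P(B|A)*P(A) + P(B|not A)*P(not A)
P(B|A)*P(A) = 0.606 * 0.352 = 0.213312
P(B|not A)*P(not A) = 0.136 * 0.648 = 0.088128
P(B) = 0.213312 + 0.088128 = 0.30144
P(A|B) = 0.213312 / 0.30144 = 1111/1570 ≈ 0.70764331

0.707643


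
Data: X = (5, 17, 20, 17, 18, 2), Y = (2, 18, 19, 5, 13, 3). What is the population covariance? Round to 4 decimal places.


Cov = (1/n)*sum((xi-xbar)(yi-ybar))
n = 6, xbar = 79/6 ≈ 13.166667, ybar = 60/6 = 10
sum((xi-xbar)(yi-ybar)) = 231
Cov = 231 / 6 = 38.5

38.5000


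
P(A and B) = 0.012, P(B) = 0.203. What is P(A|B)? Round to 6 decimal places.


P(A|B) = P(A and B) / P(B) = 0.012 / 0.203 = 12/203 ≈ 0.05911330

0.059113


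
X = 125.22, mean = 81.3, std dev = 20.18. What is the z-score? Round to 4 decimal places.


z = (X - mu) / sigma
X - mu = 125.22 - 81.3 = 43.92
z = 43.92 / 20.18 = 2196/1009 ≈ 2.176412

2.1764


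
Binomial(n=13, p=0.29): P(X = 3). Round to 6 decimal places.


P = C(n,k) * p^k * (1-p)^(n-k)
C(13,3) = 286
p^k = 0.29^3 = 0.024389
(1-p)^(n-k) = 0.71^10 ≈ 0.03255244
P = 286 * 0.024389 * 0.03255244 ≈ 0.227062

0.227062


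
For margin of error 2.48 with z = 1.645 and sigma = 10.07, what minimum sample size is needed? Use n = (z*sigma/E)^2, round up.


z*sigma/E = 1.645 * 10.07 / 2.48 ≈ 6.679496
(z*sigma/E)^2 ≈ 44.615666
round up: n = 45

45


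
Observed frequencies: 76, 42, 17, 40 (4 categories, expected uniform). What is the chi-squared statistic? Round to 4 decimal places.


chi2 = sum((O-E)^2/E), E = total/4
total = 175, E = 175/4 = 43.75
(76 - 43.75)^2 / 43.75 = 1040.0625 / 43.75 = 16641/700 ≈ 23.772857
(42 - 43.75)^2 / 43.75 = 3.0625 / 43.75 = 0.07
(17 - 43.75)^2 / 43.75 = 715.5625 / 43.75 = 11449/700 ≈ 16.355714
(40 - 43.75)^2 / 43.75 = 14.0625 / 43.75 = 9/28 ≈ 0.321429
chi2 = 40.52

40.5200


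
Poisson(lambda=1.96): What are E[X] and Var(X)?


E[X] = Var(X) = lambda = 1.96

1.96, 1.96


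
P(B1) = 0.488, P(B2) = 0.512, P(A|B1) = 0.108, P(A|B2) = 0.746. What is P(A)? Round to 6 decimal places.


P(A) = P(A|B1)*P(B1) + P(A|B2)*P(B2)
P(A|B1)*P(B1) = 0.108 * 0.488 = 0.052704
P(A|B2)*P(B2) = 0.746 * 0.512 = 0.381952
P(A) = 0.052704 + 0.381952 = 0.434656

0.434656


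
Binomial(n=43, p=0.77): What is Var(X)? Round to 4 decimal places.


Var = n*p*(1-p) = 43 * 0.77 * 0.23 = 7.6153

7.6153


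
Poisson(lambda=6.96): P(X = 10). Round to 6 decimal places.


P = e^(-lam) * lam^k / k!
e^(-6.96) ≈ 0.0009490966
lam^k = 6.96^10 ≈ 266742609.878220
k! = 10! = 3628800
P = 0.0009490966 * 266742609.878220 / 3628800 ≈ 0.069765

0.069765


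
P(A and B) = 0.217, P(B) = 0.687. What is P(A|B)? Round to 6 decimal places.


P(A|B) = P(A and B) / P(B) = 0.217 / 0.687 = 217/687 ≈ 0.31586608

0.315866


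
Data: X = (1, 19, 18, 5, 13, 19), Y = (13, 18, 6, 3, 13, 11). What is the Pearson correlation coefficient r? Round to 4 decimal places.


r = sum((xi-xbar)(yi-ybar)) / sqrt(sum((xi-xbar)^2) * sum((yi-ybar)^2))
n = 6, xbar = 75/6 = 12.5, ybar = 64/6 = 32/3 ≈ 10.666667
Sxy = sum((xi-xbar)(yi-ybar)) = 56
Sxx = sum((xi-xbar)^2) = 303.5
Syy = sum((yi-ybar)^2) = 436/3 ≈ 145.333333
sqrt(Sxx*Syy) ≈ 210.020634
r = Sxy / sqrt(Sxx*Syy) = 56 / 210.020634 ≈ 0.266640

0.2666


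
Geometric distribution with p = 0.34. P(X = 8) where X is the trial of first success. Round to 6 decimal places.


P = (1-p)^(k-1) * p
(1-p)^(k-1) = 0.66^7 ≈ 0.05455161
P = 0.05455161 * 0.34 ≈ 0.01854755

0.018548


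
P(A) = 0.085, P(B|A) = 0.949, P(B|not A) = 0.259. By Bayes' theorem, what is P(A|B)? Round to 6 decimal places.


P(A|B) = P(B|A)*P(A) / P(B), P(B) = P(B|A)*P(A) + P(B|not A)*P(not A)
P(B|A)*P(A) = 0.949 * 0.085 = 0.080665
P(B|not A)*P(not A) = 0.259 * 0.915 = 0.236985
P(B) = 0.080665 + 0.236985 = 0.31765
P(A|B) = 0.080665 / 0.31765 ≈ 0.25394302

0.253943


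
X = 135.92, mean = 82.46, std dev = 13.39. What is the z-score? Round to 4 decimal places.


z = (X - mu) / sigma
X - mu = 135.92 - 82.46 = 53.46
z = 53.46 / 13.39 = 5346/1339 ≈ 3.992532

3.9925


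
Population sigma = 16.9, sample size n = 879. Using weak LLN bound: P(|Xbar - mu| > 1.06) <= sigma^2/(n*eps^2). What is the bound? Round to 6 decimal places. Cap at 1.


bound = min(1, sigma^2/(n*eps^2))
sigma^2 = 16.9^2 = 285.61
n*eps^2 = 879 * 1.06^2 = 879 * 1.1236 = 987.6444
sigma^2/(n*eps^2) = 285.61 / 987.6444 ≈ 0.28918303

0.289183


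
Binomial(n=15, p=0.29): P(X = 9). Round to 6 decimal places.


P = C(n,k) * p^k * (1-p)^(n-k)
C(15,9) = 5005
p^k = 0.29^9 ≈ 0.00001450715
(1-p)^(n-k) = 0.71^6 ≈ 0.1281003
P = 5005 * 0.00001450715 * 0.1281003 ≈ 0.009301

0.009301


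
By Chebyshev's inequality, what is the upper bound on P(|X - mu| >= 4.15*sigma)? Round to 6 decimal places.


P <= 1/k^2
k^2 = 4.15^2 = 17.2225
1/k^2 = 1 / 17.2225 = 400/6889 ≈ 0.05806358

0.058064


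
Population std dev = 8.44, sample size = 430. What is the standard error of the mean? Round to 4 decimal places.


SE = sigma / sqrt(n)
sqrt(430) ≈ 20.736441
SE = 8.44 / 20.736441 ≈ 0.407013

0.4070


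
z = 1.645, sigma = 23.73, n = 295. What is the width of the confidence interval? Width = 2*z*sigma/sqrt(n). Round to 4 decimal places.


width = 2*z*sigma/sqrt(n)
2*z*sigma = 2 * 1.645 * 23.73 = 78.0717
sqrt(295) ≈ 17.175564
width = 78.0717 / 17.175564 ≈ 4.545510

4.5455


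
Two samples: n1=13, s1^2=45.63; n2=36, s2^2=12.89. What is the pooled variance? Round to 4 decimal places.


sp^2 = ((n1-1)*s1^2 + (n2-1)*s2^2)/(n1+n2-2)
(n1-1)*s1^2 = 12 * 45.63 = 547.56
(n2-1)*s2^2 = 35 * 12.89 = 451.15
numerator = 547.56 + 451.15 = 998.71
n1+n2-2 = 47
sp^2 = 998.71 / 47 = 99871/4700 ≈ 21.249149

21.2491


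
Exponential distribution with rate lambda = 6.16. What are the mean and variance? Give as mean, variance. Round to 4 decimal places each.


mean = 1/lam, var = 1/lam^2
mean = 1 / 6.16 = 25/154 ≈ 0.162338
lam^2 = 6.16^2 = 37.9456
var = 1 / 37.9456 ≈ 0.026354

0.1623, 0.0264


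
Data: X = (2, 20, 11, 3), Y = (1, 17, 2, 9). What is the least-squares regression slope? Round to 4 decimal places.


b = sum((xi-xbar)(yi-ybar)) / sum((xi-xbar)^2)
n = 4, xbar = 36/4 = 9, ybar = 29/4 = 7.25
Sxy = sum((xi-xbar)(yi-ybar)) = 130
Sxx = sum((xi-xbar)^2) = 210
b = Sxy / Sxx = 13/21 ≈ 0.619048

0.6190


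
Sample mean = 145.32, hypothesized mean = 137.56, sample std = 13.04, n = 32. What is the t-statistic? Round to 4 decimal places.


t = (xbar - mu0) / (s/sqrt(n))
xbar - mu0 = 145.32 - 137.56 = 7.76
sqrt(32) ≈ 5.65685425
s/sqrt(n) = 13.04 / 5.65685425 ≈ 2.30516811
t = 7.76 / 2.30516811 ≈ 3.366349

3.3663


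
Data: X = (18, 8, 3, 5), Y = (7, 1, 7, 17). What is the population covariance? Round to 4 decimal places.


Cov = (1/n)*sum((xi-xbar)(yi-ybar))
n = 4, xbar = 34/4 = 8.5, ybar = 32/4 = 8
sum((xi-xbar)(yi-ybar)) = -32
Cov = -32 / 4 = -8

-8.0000


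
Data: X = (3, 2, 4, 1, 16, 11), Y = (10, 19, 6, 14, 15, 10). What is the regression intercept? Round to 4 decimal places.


a = ybar - b*xbar, where b = sum((xi-xbar)(yi-ybar)) / sum((xi-xbar)^2)
n = 6, xbar = 37/6 ≈ 6.166667, ybar = 74/6 = 37/3 ≈ 12.333333
Sxy = sum((xi-xbar)(yi-ybar)) = -1/3 ≈ -0.333333
Sxx = sum((xi-xbar)^2) = 1073/6 ≈ 178.833333
b = Sxy / Sxx = -2/1073 ≈ -0.001864
a = 12.333333 - (-0.001864) * 6.166667 = 358/29 ≈ 12.344828

12.3448


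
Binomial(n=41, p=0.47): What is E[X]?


E[X] = n*p = 41 * 0.47 = 19.27

19.27


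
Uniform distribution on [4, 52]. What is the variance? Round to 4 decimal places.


Var = (b-a)^2 / 12
(b-a)^2 = (52 - 4)^2 = 2304
Var = 2304/12 = 192

192.0000


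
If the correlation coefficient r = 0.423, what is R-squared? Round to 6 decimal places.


R^2 = r^2 = (0.423)^2 = 0.178929

0.178929


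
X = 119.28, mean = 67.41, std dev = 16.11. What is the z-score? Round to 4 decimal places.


z = (X - mu) / sigma
X - mu = 119.28 - 67.41 = 51.87
z = 51.87 / 16.11 = 1729/537 ≈ 3.219739

3.2197


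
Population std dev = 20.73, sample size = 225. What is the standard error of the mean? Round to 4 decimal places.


SE = sigma / sqrt(n)
sqrt(225) = 15
SE = 20.73 / 15 = 1.382

1.3820


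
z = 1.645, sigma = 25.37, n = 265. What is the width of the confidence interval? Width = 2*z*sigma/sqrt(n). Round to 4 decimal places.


width = 2*z*sigma/sqrt(n)
2*z*sigma = 2 * 1.645 * 25.37 = 83.4673
sqrt(265) ≈ 16.278821
width = 83.4673 / 16.278821 ≈ 5.127355

5.1274


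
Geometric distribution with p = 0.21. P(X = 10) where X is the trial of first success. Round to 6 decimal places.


P = (1-p)^(k-1) * p
(1-p)^(k-1) = 0.79^9 ≈ 0.1198516
P = 0.1198516 * 0.21 ≈ 0.02516884

0.025169


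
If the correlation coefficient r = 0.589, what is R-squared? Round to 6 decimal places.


R^2 = r^2 = (0.589)^2 = 0.346921

0.346921


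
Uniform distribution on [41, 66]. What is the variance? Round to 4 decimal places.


Var = (b-a)^2 / 12
(b-a)^2 = (66 - 41)^2 = 625
Var = 625/12 ≈ 52.083333

52.0833


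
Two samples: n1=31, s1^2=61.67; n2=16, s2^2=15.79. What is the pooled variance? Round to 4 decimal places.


sp^2 = ((n1-1)*s1^2 + (n2-1)*s2^2)/(n1+n2-2)
(n1-1)*s1^2 = 30 * 61.67 = 1850.1
(n2-1)*s2^2 = 15 * 15.79 = 236.85
numerator = 1850.1 + 236.85 = 2086.95
n1+n2-2 = 45
sp^2 = 2086.95 / 45 = 13913/300 ≈ 46.376667

46.3767


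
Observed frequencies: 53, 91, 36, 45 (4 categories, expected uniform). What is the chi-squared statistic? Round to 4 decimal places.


chi2 = sum((O-E)^2/E), E = total/4
total = 225, E = 225/4 = 56.25
(53 - 56.25)^2 / 56.25 = 10.5625 / 56.25 = 169/900 ≈ 0.187778
(91 - 56.25)^2 / 56.25 = 1207.5625 / 56.25 = 19321/900 ≈ 21.467778
(36 - 56.25)^2 / 56.25 = 410.0625 / 56.25 = 7.29
(45 - 56.25)^2 / 56.25 = 126.5625 / 56.25 = 2.25
chi2 = 7019/225 ≈ 31.195556

31.1956


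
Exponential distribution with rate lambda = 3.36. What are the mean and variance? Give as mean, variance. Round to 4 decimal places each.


mean = 1/lam, var = 1/lam^2
mean = 1 / 3.36 = 25/84 ≈ 0.297619
lam^2 = 3.36^2 = 11.2896
var = 1 / 11.2896 = 625/7056 ≈ 0.088577

0.2976, 0.0886


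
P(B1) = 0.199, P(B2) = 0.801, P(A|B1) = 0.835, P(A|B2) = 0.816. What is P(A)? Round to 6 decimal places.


P(A) = P(A|B1)*P(B1) + P(A|B2)*P(B2)
P(A|B1)*P(B1) = 0.835 * 0.199 = 0.166165
P(A|B2)*P(B2) = 0.816 * 0.801 = 0.653616
P(A) = 0.166165 + 0.653616 = 0.819781

0.819781


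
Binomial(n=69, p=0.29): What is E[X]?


E[X] = n*p = 69 * 0.29 = 20.01

20.01


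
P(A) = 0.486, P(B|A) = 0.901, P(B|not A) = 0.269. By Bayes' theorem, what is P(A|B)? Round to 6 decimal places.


P(A|B) = P(B|A)*P(A) / P(B), P(B) = P(B|A)*P(A) + P(B|not A)*P(not A)
P(B|A)*P(A) = 0.901 * 0.486 = 0.437886
P(B|not A)*P(not A) = 0.269 * 0.514 = 0.138266
P(B) = 0.437886 + 0.138266 = 0.576152
P(A|B) = 0.437886 / 0.576152 ≈ 0.76001819

0.760018


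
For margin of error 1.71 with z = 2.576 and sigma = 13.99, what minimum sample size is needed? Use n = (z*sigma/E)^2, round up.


z*sigma/E = 2.576 * 13.99 / 1.71 ≈ 21.074994
(z*sigma/E)^2 ≈ 444.155379
round up: n = 445

445


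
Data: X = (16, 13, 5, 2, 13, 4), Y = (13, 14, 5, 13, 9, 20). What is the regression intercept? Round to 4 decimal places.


a = ybar - b*xbar, where b = sum((xi-xbar)(yi-ybar)) / sum((xi-xbar)^2)
n = 6, xbar = 53/6 ≈ 8.833333, ybar = 74/6 = 37/3 ≈ 12.333333
Sxy = sum((xi-xbar)(yi-ybar)) = -47/3 ≈ -15.666667
Sxx = sum((xi-xbar)^2) = 1025/6 ≈ 170.833333
b = Sxy / Sxx = -94/1025 ≈ -0.091707
a = 12.333333 - (-0.091707) * 8.833333 = 13472/1025 ≈ 13.143415

13.1434


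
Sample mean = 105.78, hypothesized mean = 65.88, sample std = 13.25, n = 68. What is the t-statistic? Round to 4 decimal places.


t = (xbar - mu0) / (s/sqrt(n))
xbar - mu0 = 105.78 - 65.88 = 39.9
sqrt(68) ≈ 8.24621125
s/sqrt(n) = 13.25 / 8.24621125 ≈ 1.60679852
t = 39.9 / 1.60679852 ≈ 24.831987

24.8320


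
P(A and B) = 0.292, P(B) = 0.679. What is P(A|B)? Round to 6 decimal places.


P(A|B) = P(A and B) / P(B) = 0.292 / 0.679 = 292/679 ≈ 0.43004418

0.430044


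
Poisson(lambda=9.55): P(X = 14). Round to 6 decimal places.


P = e^(-lam) * lam^k / k!
e^(-9.55) ≈ 0.00007120126
lam^k = 9.55^14 ≈ 52486450310783.881323
k! = 14! = 87178291200
P = 0.00007120126 * 52486450310783.881323 / 87178291200 ≈ 0.042867

0.042867


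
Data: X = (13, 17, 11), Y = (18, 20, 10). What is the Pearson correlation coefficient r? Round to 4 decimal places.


r = sum((xi-xbar)(yi-ybar)) / sqrt(sum((xi-xbar)^2) * sum((yi-ybar)^2))
n = 3, xbar = 41/3 ≈ 13.666667, ybar = 48/3 = 16
Sxy = sum((xi-xbar)(yi-ybar)) = 28
Sxx = sum((xi-xbar)^2) = 56/3 ≈ 18.666667
Syy = sum((yi-ybar)^2) = 56
sqrt(Sxx*Syy) ≈ 32.331615
r = Sxy / sqrt(Sxx*Syy) = 28 / 32.331615 ≈ 0.866025

0.8660


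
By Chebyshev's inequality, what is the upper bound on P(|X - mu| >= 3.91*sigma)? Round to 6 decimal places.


P <= 1/k^2
k^2 = 3.91^2 = 15.2881
1/k^2 = 1 / 15.2881 ≈ 0.06541035

0.065410


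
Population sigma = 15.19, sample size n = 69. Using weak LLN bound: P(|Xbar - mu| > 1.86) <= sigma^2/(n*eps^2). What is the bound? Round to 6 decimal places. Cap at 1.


bound = min(1, sigma^2/(n*eps^2))
sigma^2 = 15.19^2 = 230.7361
n*eps^2 = 69 * 1.86^2 = 69 * 3.4596 = 238.7124
sigma^2/(n*eps^2) = 230.7361 / 238.7124 = 2401/2484 ≈ 0.96658615

0.966586


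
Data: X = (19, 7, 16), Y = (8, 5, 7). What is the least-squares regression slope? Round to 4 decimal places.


b = sum((xi-xbar)(yi-ybar)) / sum((xi-xbar)^2)
n = 3, xbar = 42/3 = 14, ybar = 20/3 ≈ 6.666667
Sxy = sum((xi-xbar)(yi-ybar)) = 19
Sxx = sum((xi-xbar)^2) = 78
b = Sxy / Sxx = 19/78 ≈ 0.243590

0.2436


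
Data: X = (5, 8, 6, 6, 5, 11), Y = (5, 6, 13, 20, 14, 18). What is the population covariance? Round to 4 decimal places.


Cov = (1/n)*sum((xi-xbar)(yi-ybar))
n = 6, xbar = 41/6 ≈ 6.833333, ybar = 76/6 = 38/3 ≈ 12.666667
sum((xi-xbar)(yi-ybar)) = 59/3 ≈ 19.666667
Cov = 19.666667 / 6 = 59/18 ≈ 3.277778

3.2778


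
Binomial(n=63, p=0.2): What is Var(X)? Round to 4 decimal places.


Var = n*p*(1-p) = 63 * 0.2 * 0.8 = 10.08

10.0800


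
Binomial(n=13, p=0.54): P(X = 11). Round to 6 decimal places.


P = C(n,k) * p^k * (1-p)^(n-k)
C(13,11) = 78
p^k = 0.54^11 ≈ 0.001138496
(1-p)^(n-k) = 0.46^2 = 0.2116
P = 78 * 0.001138496 * 0.2116 ≈ 0.018791

0.018791


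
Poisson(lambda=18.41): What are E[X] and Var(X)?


E[X] = Var(X) = lambda = 18.41

18.41, 18.41


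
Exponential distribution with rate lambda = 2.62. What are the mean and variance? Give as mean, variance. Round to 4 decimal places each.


mean = 1/lam, var = 1/lam^2
mean = 1 / 2.62 = 50/131 ≈ 0.381679
lam^2 = 2.62^2 = 6.8644
var = 1 / 6.8644 ≈ 0.145679

0.3817, 0.1457


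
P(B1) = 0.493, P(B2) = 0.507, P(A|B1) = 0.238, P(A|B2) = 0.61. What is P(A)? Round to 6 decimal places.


P(A) = P(A|B1)*P(B1) + P(A|B2)*P(B2)
P(A|B1)*P(B1) = 0.238 * 0.493 = 0.117334
P(A|B2)*P(B2) = 0.61 * 0.507 = 0.30927
P(A) = 0.117334 + 0.30927 = 0.426604

0.426604


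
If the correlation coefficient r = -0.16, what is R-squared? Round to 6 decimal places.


R^2 = r^2 = (-0.16)^2 = 0.0256

0.025600


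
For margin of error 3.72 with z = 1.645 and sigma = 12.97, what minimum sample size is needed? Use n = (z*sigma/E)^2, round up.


z*sigma/E = 1.645 * 12.97 / 3.72 ≈ 5.735390
(z*sigma/E)^2 ≈ 32.894696
round up: n = 33

33


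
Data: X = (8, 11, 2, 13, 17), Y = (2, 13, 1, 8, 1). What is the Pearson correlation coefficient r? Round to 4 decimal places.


r = sum((xi-xbar)(yi-ybar)) / sqrt(sum((xi-xbar)^2) * sum((yi-ybar)^2))
n = 5, xbar = 51/5 = 10.2, ybar = 25/5 = 5
Sxy = sum((xi-xbar)(yi-ybar)) = 27
Sxx = sum((xi-xbar)^2) = 126.8
Syy = sum((yi-ybar)^2) = 114
sqrt(Sxx*Syy) ≈ 120.229780
r = Sxy / sqrt(Sxx*Syy) = 27 / 120.229780 ≈ 0.224570

0.2246


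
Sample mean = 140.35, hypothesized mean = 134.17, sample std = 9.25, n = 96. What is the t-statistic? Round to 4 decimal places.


t = (xbar - mu0) / (s/sqrt(n))
xbar - mu0 = 140.35 - 134.17 = 6.18
sqrt(96) ≈ 9.79795897
s/sqrt(n) = 9.25 / 9.79795897 ≈ 0.94407417
t = 6.18 / 0.94407417 ≈ 6.546096

6.5461


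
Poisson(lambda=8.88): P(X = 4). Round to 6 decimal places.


P = e^(-lam) * lam^k / k!
e^(-8.88) ≈ 0.0001391442
lam^k = 8.88^4 ≈ 6218.016399
k! = 4! = 24
P = 0.0001391442 * 6218.016399 / 24 ≈ 0.036050

0.036050


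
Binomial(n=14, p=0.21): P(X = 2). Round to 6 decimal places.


P = C(n,k) * p^k * (1-p)^(n-k)
C(14,2) = 91
p^k = 0.21^2 = 0.0441
(1-p)^(n-k) = 0.79^12 ≈ 0.05909151
P = 91 * 0.0441 * 0.05909151 ≈ 0.237140

0.237140


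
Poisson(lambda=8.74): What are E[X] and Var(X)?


E[X] = Var(X) = lambda = 8.74

8.74, 8.74


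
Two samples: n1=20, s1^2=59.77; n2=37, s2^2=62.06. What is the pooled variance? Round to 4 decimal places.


sp^2 = ((n1-1)*s1^2 + (n2-1)*s2^2)/(n1+n2-2)
(n1-1)*s1^2 = 19 * 59.77 = 1135.63
(n2-1)*s2^2 = 36 * 62.06 = 2234.16
numerator = 1135.63 + 2234.16 = 3369.79
n1+n2-2 = 55
sp^2 = 3369.79 / 55 = 336979/5500 ≈ 61.268909

61.2689


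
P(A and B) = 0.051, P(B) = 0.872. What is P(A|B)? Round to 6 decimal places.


P(A|B) = P(A and B) / P(B) = 0.051 / 0.872 = 51/872 ≈ 0.05848624

0.058486


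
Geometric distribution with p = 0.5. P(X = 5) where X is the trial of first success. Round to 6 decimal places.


P = (1-p)^(k-1) * p
(1-p)^(k-1) = 0.5^4 = 0.0625
P = 0.0625 * 0.5 = 0.03125

0.031250


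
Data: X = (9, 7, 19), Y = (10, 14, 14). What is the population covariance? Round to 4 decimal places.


Cov = (1/n)*sum((xi-xbar)(yi-ybar))
n = 3, xbar = 35/3 ≈ 11.666667, ybar = 38/3 ≈ 12.666667
sum((xi-xbar)(yi-ybar)) = 32/3 ≈ 10.666667
Cov = 10.666667 / 3 = 32/9 ≈ 3.555556

3.5556


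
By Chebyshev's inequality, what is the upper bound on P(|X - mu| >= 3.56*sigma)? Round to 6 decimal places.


P <= 1/k^2
k^2 = 3.56^2 = 12.6736
1/k^2 = 1 / 12.6736 = 625/7921 ≈ 0.07890418

0.078904


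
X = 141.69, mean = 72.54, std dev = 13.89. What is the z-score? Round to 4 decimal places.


z = (X - mu) / sigma
X - mu = 141.69 - 72.54 = 69.15
z = 69.15 / 13.89 = 2305/463 ≈ 4.978402

4.9784


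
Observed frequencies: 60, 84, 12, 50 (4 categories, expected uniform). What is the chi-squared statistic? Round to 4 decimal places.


chi2 = sum((O-E)^2/E), E = total/4
total = 206, E = 206/4 = 51.5
(60 - 51.5)^2 / 51.5 = 72.25 / 51.5 = 289/206 ≈ 1.402913
(84 - 51.5)^2 / 51.5 = 1056.25 / 51.5 = 4225/206 ≈ 20.509709
(12 - 51.5)^2 / 51.5 = 1560.25 / 51.5 = 6241/206 ≈ 30.296117
(50 - 51.5)^2 / 51.5 = 2.25 / 51.5 = 9/206 ≈ 0.043689
chi2 = 5382/103 ≈ 52.252427

52.2524


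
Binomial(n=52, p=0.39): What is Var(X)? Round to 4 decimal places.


Var = n*p*(1-p) = 52 * 0.39 * 0.61 = 12.3708

12.3708


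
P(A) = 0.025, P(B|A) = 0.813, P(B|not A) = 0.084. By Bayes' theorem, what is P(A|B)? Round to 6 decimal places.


P(A|B) = P(B|A)*P(A) / P(B), P(B) = P(B|A)*P(A) + P(B|not A)*P(not A)
P(B|A)*P(A) = 0.813 * 0.025 = 0.020325
P(B|not A)*P(not A) = 0.084 * 0.975 = 0.0819
P(B) = 0.020325 + 0.0819 = 0.102225
P(A|B) = 0.020325 / 0.102225 = 271/1363 ≈ 0.19882612

0.198826


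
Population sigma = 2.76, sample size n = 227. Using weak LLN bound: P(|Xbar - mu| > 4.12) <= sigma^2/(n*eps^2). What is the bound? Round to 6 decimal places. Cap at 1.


bound = min(1, sigma^2/(n*eps^2))
sigma^2 = 2.76^2 = 7.6176
n*eps^2 = 227 * 4.12^2 = 227 * 16.9744 = 3853.1888
sigma^2/(n*eps^2) = 7.6176 / 3853.1888 ≈ 0.00197696

0.001977


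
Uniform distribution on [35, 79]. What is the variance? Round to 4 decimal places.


Var = (b-a)^2 / 12
(b-a)^2 = (79 - 35)^2 = 1936
Var = 1936/12 ≈ 161.333333

161.3333


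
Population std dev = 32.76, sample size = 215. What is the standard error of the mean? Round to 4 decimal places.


SE = sigma / sqrt(n)
sqrt(215) ≈ 14.662878
SE = 32.76 / 14.662878 ≈ 2.234213

2.2342


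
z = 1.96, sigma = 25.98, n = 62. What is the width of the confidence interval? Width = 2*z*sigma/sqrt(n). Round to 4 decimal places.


width = 2*z*sigma/sqrt(n)
2*z*sigma = 2 * 1.96 * 25.98 = 101.8416
sqrt(62) ≈ 7.874008
width = 101.8416 / 7.874008 ≈ 12.933896

12.9339


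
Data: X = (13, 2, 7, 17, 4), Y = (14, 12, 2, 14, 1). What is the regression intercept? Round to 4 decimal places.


a = ybar - b*xbar, where b = sum((xi-xbar)(yi-ybar)) / sum((xi-xbar)^2)
n = 5, xbar = 43/5 = 8.6, ybar = 43/5 = 8.6
Sxy = sum((xi-xbar)(yi-ybar)) = 92.2
Sxx = sum((xi-xbar)^2) = 157.2
b = Sxy / Sxx = 461/786 ≈ 0.586514
a = 8.6 - 0.586514 * 8.6 = 2795/786 ≈ 3.555980

3.5560


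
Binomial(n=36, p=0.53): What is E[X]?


E[X] = n*p = 36 * 0.53 = 19.08

19.08


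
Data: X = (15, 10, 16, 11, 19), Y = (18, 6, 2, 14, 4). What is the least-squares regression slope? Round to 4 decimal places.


b = sum((xi-xbar)(yi-ybar)) / sum((xi-xbar)^2)
n = 5, xbar = 71/5 = 14.2, ybar = 44/5 = 8.8
Sxy = sum((xi-xbar)(yi-ybar)) = -32.8
Sxx = sum((xi-xbar)^2) = 54.8
b = Sxy / Sxx = -82/137 ≈ -0.598540

-0.5985


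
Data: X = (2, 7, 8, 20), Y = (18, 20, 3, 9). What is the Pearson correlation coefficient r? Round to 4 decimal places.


r = sum((xi-xbar)(yi-ybar)) / sqrt(sum((xi-xbar)^2) * sum((yi-ybar)^2))
n = 4, xbar = 37/4 = 9.25, ybar = 50/4 = 12.5
Sxy = sum((xi-xbar)(yi-ybar)) = -82.5
Sxx = sum((xi-xbar)^2) = 174.75
Syy = sum((yi-ybar)^2) = 189
sqrt(Sxx*Syy) ≈ 181.735385
r = Sxy / sqrt(Sxx*Syy) = -82.5 / 181.735385 ≈ -0.453957

-0.4540


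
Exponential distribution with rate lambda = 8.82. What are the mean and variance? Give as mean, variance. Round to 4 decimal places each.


mean = 1/lam, var = 1/lam^2
mean = 1 / 8.82 = 50/441 ≈ 0.113379
lam^2 = 8.82^2 = 77.7924
var = 1 / 77.7924 ≈ 0.012855

0.1134, 0.0129


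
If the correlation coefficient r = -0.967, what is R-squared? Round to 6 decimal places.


R^2 = r^2 = (-0.967)^2 = 0.935089

0.935089


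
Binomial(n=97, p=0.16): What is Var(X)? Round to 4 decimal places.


Var = n*p*(1-p) = 97 * 0.16 * 0.84 = 13.0368

13.0368


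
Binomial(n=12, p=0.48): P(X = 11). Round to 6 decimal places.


P = C(n,k) * p^k * (1-p)^(n-k)
C(12,11) = 12
p^k = 0.48^11 ≈ 0.0003116403
(1-p)^(n-k) = 0.52^1 = 0.52
P = 12 * 0.0003116403 * 0.52 ≈ 0.001945

0.001945


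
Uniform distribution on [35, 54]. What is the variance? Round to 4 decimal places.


Var = (b-a)^2 / 12
(b-a)^2 = (54 - 35)^2 = 361
Var = 361/12 ≈ 30.083333

30.0833


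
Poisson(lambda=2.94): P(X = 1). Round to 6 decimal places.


P = e^(-lam) * lam^k / k!
e^(-2.94) ≈ 0.05286573
lam^k = 2.94^1 = 2.94
k! = 1! = 1
P = 0.05286573 * 2.94 / 1 ≈ 0.155425

0.155425


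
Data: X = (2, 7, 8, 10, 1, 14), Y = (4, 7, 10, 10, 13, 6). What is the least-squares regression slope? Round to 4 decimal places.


b = sum((xi-xbar)(yi-ybar)) / sum((xi-xbar)^2)
n = 6, xbar = 42/6 = 7, ybar = 50/6 = 25/3 ≈ 8.333333
Sxy = sum((xi-xbar)(yi-ybar)) = -16
Sxx = sum((xi-xbar)^2) = 120
b = Sxy / Sxx = -2/15 ≈ -0.133333

-0.1333


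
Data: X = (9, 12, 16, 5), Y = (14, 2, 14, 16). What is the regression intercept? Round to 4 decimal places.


a = ybar - b*xbar, where b = sum((xi-xbar)(yi-ybar)) / sum((xi-xbar)^2)
n = 4, xbar = 42/4 = 10.5, ybar = 46/4 = 11.5
Sxy = sum((xi-xbar)(yi-ybar)) = -29
Sxx = sum((xi-xbar)^2) = 65
b = Sxy / Sxx = -29/65 ≈ -0.446154
a = 11.5 - (-0.446154) * 10.5 = 1052/65 ≈ 16.184615

16.1846


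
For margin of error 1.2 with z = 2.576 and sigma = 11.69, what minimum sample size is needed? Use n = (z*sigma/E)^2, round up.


z*sigma/E = 2.576 * 11.69 / 1.2 = 188209/7500 ≈ 25.094533
(z*sigma/E)^2 ≈ 629.735603
round up: n = 630

630


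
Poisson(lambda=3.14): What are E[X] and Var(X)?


E[X] = Var(X) = lambda = 3.14

3.14, 3.14


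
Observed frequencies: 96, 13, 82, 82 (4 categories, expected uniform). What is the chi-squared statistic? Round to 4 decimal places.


chi2 = sum((O-E)^2/E), E = total/4
total = 273, E = 273/4 = 68.25
(96 - 68.25)^2 / 68.25 = 770.0625 / 68.25 = 4107/364 ≈ 11.282967
(13 - 68.25)^2 / 68.25 = 3052.5625 / 68.25 = 3757/84 ≈ 44.726190
(82 - 68.25)^2 / 68.25 = 189.0625 / 68.25 = 3025/1092 ≈ 2.770147
(82 - 68.25)^2 / 68.25 = 189.0625 / 68.25 = 3025/1092 ≈ 2.770147
chi2 = 5601/91 ≈ 61.549451

61.5495


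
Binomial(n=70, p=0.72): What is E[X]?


E[X] = n*p = 70 * 0.72 = 50.4

50.4


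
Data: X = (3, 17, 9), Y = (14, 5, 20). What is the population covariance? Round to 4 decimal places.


Cov = (1/n)*sum((xi-xbar)(yi-ybar))
n = 3, xbar = 29/3 ≈ 9.666667, ybar = 39/3 = 13
sum((xi-xbar)(yi-ybar)) = -70
Cov = -70 / 3 = -70/3 ≈ -23.333333

-23.3333


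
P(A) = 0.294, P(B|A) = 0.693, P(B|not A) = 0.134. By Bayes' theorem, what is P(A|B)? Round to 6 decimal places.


P(A|B) = P(B|A)*P(A) / P(B), P(B) = P(B|A)*P(A) + P(B|not A)*P(not A)
P(B|A)*P(A) = 0.693 * 0.294 = 0.203742
P(B|not A)*P(not A) = 0.134 * 0.706 = 0.094604
P(B) = 0.203742 + 0.094604 = 0.298346
P(A|B) = 0.203742 / 0.298346 ≈ 0.68290508

0.682905


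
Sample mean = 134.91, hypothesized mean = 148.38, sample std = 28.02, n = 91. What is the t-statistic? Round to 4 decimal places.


t = (xbar - mu0) / (s/sqrt(n))
xbar - mu0 = 134.91 - 148.38 = -13.47
sqrt(91) ≈ 9.53939201
s/sqrt(n) = 28.02 / 9.53939201 ≈ 2.93729411
t = -13.47 / 2.93729411 ≈ -4.585853

-4.5859


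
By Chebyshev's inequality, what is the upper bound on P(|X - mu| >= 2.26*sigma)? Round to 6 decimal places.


P <= 1/k^2
k^2 = 2.26^2 = 5.1076
1/k^2 = 1 / 5.1076 ≈ 0.19578667

0.195787


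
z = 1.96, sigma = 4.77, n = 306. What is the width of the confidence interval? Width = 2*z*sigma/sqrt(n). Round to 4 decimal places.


width = 2*z*sigma/sqrt(n)
2*z*sigma = 2 * 1.96 * 4.77 = 18.6984
sqrt(306) ≈ 17.492856
width = 18.6984 / 17.492856 ≈ 1.068916

1.0689


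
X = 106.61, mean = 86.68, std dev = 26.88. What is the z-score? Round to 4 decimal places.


z = (X - mu) / sigma
X - mu = 106.61 - 86.68 = 19.93
z = 19.93 / 26.88 = 1993/2688 ≈ 0.741443

0.7414


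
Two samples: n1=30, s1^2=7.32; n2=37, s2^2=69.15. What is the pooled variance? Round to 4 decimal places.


sp^2 = ((n1-1)*s1^2 + (n2-1)*s2^2)/(n1+n2-2)
(n1-1)*s1^2 = 29 * 7.32 = 212.28
(n2-1)*s2^2 = 36 * 69.15 = 2489.4
numerator = 212.28 + 2489.4 = 2701.68
n1+n2-2 = 65
sp^2 = 2701.68 / 65 = 67542/1625 ≈ 41.564308

41.5643


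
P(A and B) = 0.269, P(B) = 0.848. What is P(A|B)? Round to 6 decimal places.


P(A|B) = P(A and B) / P(B) = 0.269 / 0.848 = 269/848 ≈ 0.31721698

0.317217


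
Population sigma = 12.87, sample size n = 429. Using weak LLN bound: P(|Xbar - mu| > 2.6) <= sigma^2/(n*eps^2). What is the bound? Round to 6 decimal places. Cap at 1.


bound = min(1, sigma^2/(n*eps^2))
sigma^2 = 12.87^2 = 165.6369
n*eps^2 = 429 * 2.6^2 = 429 * 6.76 = 2900.04
sigma^2/(n*eps^2) = 165.6369 / 2900.04 = 297/5200 ≈ 0.05711538

0.057115


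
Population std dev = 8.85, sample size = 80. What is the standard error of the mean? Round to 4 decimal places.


SE = sigma / sqrt(n)
sqrt(80) ≈ 8.944272
SE = 8.85 / 8.944272 ≈ 0.989460

0.9895


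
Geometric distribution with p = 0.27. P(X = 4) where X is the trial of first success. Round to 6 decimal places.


P = (1-p)^(k-1) * p
(1-p)^(k-1) = 0.73^3 = 0.389017
P = 0.389017 * 0.27 ≈ 0.1050346

0.105035


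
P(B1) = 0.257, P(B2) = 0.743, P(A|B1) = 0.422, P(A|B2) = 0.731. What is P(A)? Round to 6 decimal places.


P(A) = P(A|B1)*P(B1) + P(A|B2)*P(B2)
P(A|B1)*P(B1) = 0.422 * 0.257 = 0.108454
P(A|B2)*P(B2) = 0.731 * 0.743 = 0.543133
P(A) = 0.108454 + 0.543133 = 0.651587

0.651587


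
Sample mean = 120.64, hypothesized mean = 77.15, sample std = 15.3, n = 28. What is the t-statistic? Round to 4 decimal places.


t = (xbar - mu0) / (s/sqrt(n))
xbar - mu0 = 120.64 - 77.15 = 43.49
sqrt(28) ≈ 5.29150262
s/sqrt(n) = 15.3 / 5.29150262 ≈ 2.89142822
t = 43.49 / 2.89142822 ≈ 15.041010

15.0410
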